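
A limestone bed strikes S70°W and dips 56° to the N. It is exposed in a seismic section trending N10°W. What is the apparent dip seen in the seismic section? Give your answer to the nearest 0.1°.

55.6°

The strike is S70°W and the section trends N10°W; the acute angle between them is β = 80°.
tan α = tan 56° × sin 80° = 1.4826 × 0.9848 = 1.4600
α = arctan(1.4600) = 55.59°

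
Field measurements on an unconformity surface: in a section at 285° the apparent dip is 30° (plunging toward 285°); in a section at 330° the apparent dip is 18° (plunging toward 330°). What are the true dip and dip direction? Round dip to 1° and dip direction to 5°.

Each apparent-dip line lies in the plane. As unit vectors (x east, y north, z up), v₁ plunges 30°→285° and v₂ plunges 18°→330°.
n = v₁ × v₂ = (-0.343, 0.021, 0.582) (taken with n_z > 0).
tan δ = √(n_x²+n_y²)/n_z = 0.343/0.582, so δ = 30.5°.
Dip direction = azimuth of (n_x, n_y) = atan2(-0.343, 0.021) = 273°.

true dip 31°, dip direction 275°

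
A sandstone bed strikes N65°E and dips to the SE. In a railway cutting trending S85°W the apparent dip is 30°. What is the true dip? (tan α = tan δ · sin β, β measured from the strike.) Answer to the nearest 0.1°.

The section is 20° from the strike.
tan(true dip) = tan 30° / sin 20° = 1.6881
δ = arctan(1.6881) = 59.36°

59.4°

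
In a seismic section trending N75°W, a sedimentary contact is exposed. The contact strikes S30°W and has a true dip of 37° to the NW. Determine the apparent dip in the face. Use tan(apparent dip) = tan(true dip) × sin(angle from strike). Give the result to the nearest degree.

36°

The strike is S30°W and the section trends N75°W; the acute angle between them is β = 75°.
tan α = tan 37° × sin 75° = 0.7536 × 0.9659 = 0.7279
α = arctan(0.7279) = 36.05°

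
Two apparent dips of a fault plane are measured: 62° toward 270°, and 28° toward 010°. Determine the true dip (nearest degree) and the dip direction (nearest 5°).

true dip 64°, dip direction 295°

The two traces are lines in the plane: v₁ = (sin 270°·cos 62°, cos 270°·cos 62°, −sin 62°), v₂ = (sin 10°·cos 28°, cos 10°·cos 28°, −sin 28°).
n = v₁ × v₂ = (-0.768, 0.356, 0.408) (taken with n_z > 0).
True dip = arccos(n_z / |n|) = arccos(0.4345) = 64.2°.
The horizontal component of n points toward azimuth atan2(n_x, n_y) = 295°, the dip direction.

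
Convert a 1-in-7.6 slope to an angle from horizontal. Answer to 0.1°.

tan θ = 1/7.6 = 0.1316
θ = arctan(0.1316) = 7.50°

7.5°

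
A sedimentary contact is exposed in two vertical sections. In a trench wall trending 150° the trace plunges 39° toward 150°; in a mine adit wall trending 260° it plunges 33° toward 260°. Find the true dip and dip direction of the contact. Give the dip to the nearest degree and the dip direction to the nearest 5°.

Represent each trace as a vector plunging at its apparent dip toward its trend (east-north-up frame): v₁ = (0.389, -0.673, -0.629), v₂ = (-0.826, -0.146, -0.545).
The plane normal is n = v₁ × v₂ ∝ (-0.275, -0.731, 0.612).
True dip = arccos(n_z / |n|) = arccos(0.6169) = 51.9°.
The horizontal component of n points toward azimuth atan2(n_x, n_y) = 201°, the dip direction.

true dip 52°, dip direction 200°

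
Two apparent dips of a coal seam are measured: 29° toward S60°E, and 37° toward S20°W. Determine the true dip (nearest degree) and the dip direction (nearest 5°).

true dip 41°, dip direction 170°

Each apparent-dip line lies in the plane. As unit vectors (x east, y north, z up), v₁ plunges 29°→S60°E and v₂ plunges 37°→S20°W.
Cross product v₁ × v₂ gives the pole to the plane: n ∝ (0.101, -0.588, 0.688).
tan δ = √(n_x²+n_y²)/n_z = 0.597/0.688, so δ = 40.9°.
The horizontal component of n points toward azimuth atan2(n_x, n_y) = 170°, the dip direction.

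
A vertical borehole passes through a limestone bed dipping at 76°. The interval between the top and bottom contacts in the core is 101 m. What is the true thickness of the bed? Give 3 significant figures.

True thickness t = h · cos(dip) = 101 × cos 76°
t = 101 × 0.2419 = 24.434 m

24.4 m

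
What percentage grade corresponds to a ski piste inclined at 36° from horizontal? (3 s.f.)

grade % = 100 × tan 36° = 100 × 0.7265

72.7%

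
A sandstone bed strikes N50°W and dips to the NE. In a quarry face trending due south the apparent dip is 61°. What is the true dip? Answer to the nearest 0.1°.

β = acute angle between strike N50°W and section due south = 50°.
tan(true dip) = tan 61° / sin 50° = 2.3550
δ = arctan(2.3550) = 66.99°

67.0°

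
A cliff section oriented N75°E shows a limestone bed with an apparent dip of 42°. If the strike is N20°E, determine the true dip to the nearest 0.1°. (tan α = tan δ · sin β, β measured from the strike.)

47.7°

The section is 55° from the strike.
tan(true dip) = tan 42° / sin 55° = 1.0992
δ = arctan(1.0992) = 47.71°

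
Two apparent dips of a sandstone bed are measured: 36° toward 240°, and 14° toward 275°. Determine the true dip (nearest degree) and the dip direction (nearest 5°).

Represent each trace as a vector plunging at its apparent dip toward its trend (east-north-up frame): v₁ = (-0.701, -0.405, -0.588), v₂ = (-0.967, 0.085, -0.242).
Cross product v₁ × v₂ gives the pole to the plane: n ∝ (-0.148, -0.399, 0.450).
tan δ = √(n_x²+n_y²)/n_z = 0.425/0.450, so δ = 43.4°.
The horizontal component of n points toward azimuth atan2(n_x, n_y) = 200°, the dip direction.

true dip 43°, dip direction 200°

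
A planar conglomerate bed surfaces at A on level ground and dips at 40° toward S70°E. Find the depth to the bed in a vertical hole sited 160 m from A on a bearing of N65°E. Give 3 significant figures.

The hole lies 45° from the dip direction, so the down-dip offset is 160 × cos 45° = 113.14 m.
Depth = down-dip offset × tan(dip) = 113.14 × tan 40° = 113.14 × 0.8391
Depth = 94.93 m

94.9 m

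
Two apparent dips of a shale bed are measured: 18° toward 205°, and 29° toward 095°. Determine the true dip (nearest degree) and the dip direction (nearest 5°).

Represent each trace as a vector plunging at its apparent dip toward its trend (east-north-up frame): v₁ = (-0.402, -0.862, -0.309), v₂ = (0.871, -0.076, -0.485).
n = v₁ × v₂ = (0.394, -0.464, 0.782) (taken with n_z > 0).
True dip = arccos(n_z / |n|) = arccos(0.7888) = 37.9°.
Dip direction = azimuth of (n_x, n_y) = atan2(0.394, -0.464) = 140°.

true dip 38°, dip direction 140°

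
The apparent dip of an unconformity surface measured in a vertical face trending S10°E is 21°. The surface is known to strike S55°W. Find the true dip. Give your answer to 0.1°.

β = acute angle between strike S55°W and section S10°E = 65°.
tan δ = tan α / sin β = tan 21° / sin 65° = 0.3839 / 0.9063 = 0.4235
true dip = arctan 0.4235 = 22.95°

23.0°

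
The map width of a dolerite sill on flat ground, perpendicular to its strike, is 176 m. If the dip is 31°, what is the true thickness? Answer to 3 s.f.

True thickness t = w · sin(dip) = 176 × sin 31°
t = 176 × 0.5150 = 90.647 m

90.6 m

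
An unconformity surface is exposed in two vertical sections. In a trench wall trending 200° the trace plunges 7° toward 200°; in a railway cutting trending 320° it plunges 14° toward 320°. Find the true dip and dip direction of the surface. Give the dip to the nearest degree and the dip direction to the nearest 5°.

Represent each trace as a vector plunging at its apparent dip toward its trend (east-north-up frame): v₁ = (-0.339, -0.933, -0.122), v₂ = (-0.624, 0.743, -0.242).
Cross product v₁ × v₂ gives the pole to the plane: n ∝ (-0.316, 0.006, 0.834).
Dip δ = arctan(|n_h|/n_z) = arctan(0.316/0.834) = 20.8°.
Dip direction = atan2(-0.316, 0.006) = 271° (azimuth of n's horizontal projection).

true dip 21°, dip direction 270°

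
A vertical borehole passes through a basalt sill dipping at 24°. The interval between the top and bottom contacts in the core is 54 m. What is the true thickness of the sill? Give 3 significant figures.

True thickness t = h · cos(dip) = 54 × cos 24°
t = 54 × 0.9135 = 49.331 m

49.3 m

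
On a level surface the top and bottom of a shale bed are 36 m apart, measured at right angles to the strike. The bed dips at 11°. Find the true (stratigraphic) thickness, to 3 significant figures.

True thickness t = w · sin(dip) = 36 × sin 11°
t = 36 × 0.1908 = 6.869 m

6.87 m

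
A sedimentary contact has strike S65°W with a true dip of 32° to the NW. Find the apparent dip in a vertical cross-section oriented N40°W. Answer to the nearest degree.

31°

The section lies 75° from the strike.
tan α = tan 32° × sin 75° = 0.6249 × 0.9659 = 0.6036
apparent dip = arctan 0.6036 = 31.11°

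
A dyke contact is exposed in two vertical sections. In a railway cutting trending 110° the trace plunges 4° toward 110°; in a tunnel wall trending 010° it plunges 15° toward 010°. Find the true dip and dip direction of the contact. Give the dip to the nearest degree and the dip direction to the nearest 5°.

The two traces are lines in the plane: v₁ = (sin 110°·cos 4°, cos 110°·cos 4°, −sin 4°), v₂ = (sin 10°·cos 15°, cos 10°·cos 15°, −sin 15°).
The plane normal is n = v₁ × v₂ ∝ (0.155, 0.231, 0.949).
True dip = arccos(n_z / |n|) = arccos(0.9597) = 16.3°.
Dip direction = azimuth of (n_x, n_y) = atan2(0.155, 0.231) = 34°.

true dip 16°, dip direction 035°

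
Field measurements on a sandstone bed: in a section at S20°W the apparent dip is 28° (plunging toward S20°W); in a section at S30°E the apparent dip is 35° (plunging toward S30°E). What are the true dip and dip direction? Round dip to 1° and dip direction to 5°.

Represent each trace as a vector plunging at its apparent dip toward its trend (east-north-up frame): v₁ = (-0.302, -0.830, -0.469), v₂ = (0.410, -0.709, -0.574).
The plane normal is n = v₁ × v₂ ∝ (0.143, -0.365, 0.554).
tan δ = √(n_x²+n_y²)/n_z = 0.392/0.554, so δ = 35.3°.
Dip direction = azimuth of (n_x, n_y) = atan2(0.143, -0.365) = 159°.

true dip 35°, dip direction 160°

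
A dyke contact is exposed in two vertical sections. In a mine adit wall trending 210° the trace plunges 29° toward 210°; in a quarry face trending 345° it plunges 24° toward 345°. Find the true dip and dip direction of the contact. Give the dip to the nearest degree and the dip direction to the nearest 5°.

true dip 53°, dip direction 275°

Represent each trace as a vector plunging at its apparent dip toward its trend (east-north-up frame): v₁ = (-0.437, -0.757, -0.485), v₂ = (-0.236, 0.882, -0.407).
Cross product v₁ × v₂ gives the pole to the plane: n ∝ (-0.736, 0.063, 0.565).
True dip = arccos(n_z / |n|) = arccos(0.6076) = 52.6°.
Dip direction = atan2(-0.736, 0.063) = 275° (azimuth of n's horizontal projection).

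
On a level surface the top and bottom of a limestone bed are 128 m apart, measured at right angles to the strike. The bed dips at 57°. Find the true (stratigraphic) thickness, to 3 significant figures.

True thickness t = w · sin(dip) = 128 × sin 57°
t = 128 × 0.8387 = 107.350 m

107 m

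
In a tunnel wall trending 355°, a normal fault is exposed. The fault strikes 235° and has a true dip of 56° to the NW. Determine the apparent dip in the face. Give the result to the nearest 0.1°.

52.1°

Angle between strike (235°) and section (355°): β = 60°.
tan(apparent dip) = tan 56° · sin 60° = 1.2839
α = arctan(1.2839) = 52.09°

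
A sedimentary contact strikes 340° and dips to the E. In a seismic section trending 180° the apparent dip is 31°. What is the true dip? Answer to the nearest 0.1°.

β = acute angle between strike 340° and section 180° = 20°.
tan δ = tan α / sin β = tan 31° / sin 20° = 0.6009 / 0.3420 = 1.7568
δ = arctan(1.7568) = 60.35°

60.4°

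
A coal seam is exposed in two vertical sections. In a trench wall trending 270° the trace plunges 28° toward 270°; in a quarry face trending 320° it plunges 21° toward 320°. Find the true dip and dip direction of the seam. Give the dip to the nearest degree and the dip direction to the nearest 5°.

true dip 28°, dip direction 275°

Represent each trace as a vector plunging at its apparent dip toward its trend (east-north-up frame): v₁ = (-0.883, -0.000, -0.469), v₂ = (-0.600, 0.715, -0.358).
The plane normal is n = v₁ × v₂ ∝ (-0.336, 0.035, 0.631).
Dip δ = arctan(|n_h|/n_z) = arctan(0.338/0.631) = 28.1°.
Dip direction = atan2(-0.336, 0.035) = 276° (azimuth of n's horizontal projection).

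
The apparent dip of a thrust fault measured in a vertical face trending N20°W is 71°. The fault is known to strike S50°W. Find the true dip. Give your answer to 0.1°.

72.1°

β = acute angle between strike S50°W and section N20°W = 70°.
tan δ = tan α / sin β = tan 71° / sin 70° = 2.9042 / 0.9397 = 3.0906
true dip = arctan 3.0906 = 72.07°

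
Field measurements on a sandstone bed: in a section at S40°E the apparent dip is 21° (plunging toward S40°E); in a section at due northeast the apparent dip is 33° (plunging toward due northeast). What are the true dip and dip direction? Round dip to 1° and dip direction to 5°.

true dip 38°, dip direction 080°

Represent each trace as a vector plunging at its apparent dip toward its trend (east-north-up frame): v₁ = (0.600, -0.715, -0.358), v₂ = (0.593, 0.593, -0.545).
The plane normal is n = v₁ × v₂ ∝ (0.602, 0.114, 0.780).
tan δ = √(n_x²+n_y²)/n_z = 0.613/0.780, so δ = 38.2°.
The horizontal component of n points toward azimuth atan2(n_x, n_y) = 79°, the dip direction.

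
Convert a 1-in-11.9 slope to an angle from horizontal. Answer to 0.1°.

tan θ = 1/11.9 = 0.0840
θ = arctan(0.0840) = 4.80°

4.8°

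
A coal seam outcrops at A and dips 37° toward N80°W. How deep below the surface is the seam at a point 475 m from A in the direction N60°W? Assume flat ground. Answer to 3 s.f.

The hole lies 20° from the dip direction, so the down-dip offset is 475 × cos 20° = 446.35 m.
Depth = down-dip offset × tan(dip) = 446.35 × tan 37° = 446.35 × 0.7536
Depth = 336.35 m

336 m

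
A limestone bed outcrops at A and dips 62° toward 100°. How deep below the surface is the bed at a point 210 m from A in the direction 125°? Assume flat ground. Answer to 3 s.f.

The hole lies 25° from the dip direction, so the down-dip offset is 210 × cos 25° = 190.32 m.
Depth = down-dip offset × tan(dip) = 190.32 × tan 62° = 190.32 × 1.8807
Depth = 357.95 m

358 m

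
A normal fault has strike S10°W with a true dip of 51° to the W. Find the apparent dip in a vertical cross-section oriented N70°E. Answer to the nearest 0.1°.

46.9°

The section lies 60° from the strike.
tan α = tan 51° × sin 60° = 1.2349 × 0.8660 = 1.0695
apparent dip = arctan 1.0695 = 46.92°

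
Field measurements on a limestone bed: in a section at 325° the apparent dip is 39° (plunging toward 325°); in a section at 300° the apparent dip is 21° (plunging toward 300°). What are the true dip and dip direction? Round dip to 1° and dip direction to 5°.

true dip 49°, dip direction 010°

Each apparent-dip line lies in the plane. As unit vectors (x east, y north, z up), v₁ plunges 39°→325° and v₂ plunges 21°→300°.
The plane normal is n = v₁ × v₂ ∝ (0.066, 0.349, 0.307).
True dip = arccos(n_z / |n|) = arccos(0.6535) = 49.2°.
The horizontal component of n points toward azimuth atan2(n_x, n_y) = 11°, the dip direction.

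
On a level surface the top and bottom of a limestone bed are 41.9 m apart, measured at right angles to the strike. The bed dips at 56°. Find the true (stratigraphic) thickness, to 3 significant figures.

34.7 m

True thickness t = w · sin(dip) = 41.9 × sin 56°
t = 41.9 × 0.8290 = 34.737 m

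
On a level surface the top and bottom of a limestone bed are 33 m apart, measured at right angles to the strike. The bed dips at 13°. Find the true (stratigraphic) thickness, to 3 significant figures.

7.42 m

True thickness t = w · sin(dip) = 33 × sin 13°
t = 33 × 0.2250 = 7.423 m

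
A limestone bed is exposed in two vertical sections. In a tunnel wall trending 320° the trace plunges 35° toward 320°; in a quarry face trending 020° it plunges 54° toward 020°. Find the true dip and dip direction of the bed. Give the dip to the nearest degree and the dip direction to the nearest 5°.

true dip 54°, dip direction 020°

Each apparent-dip line lies in the plane. As unit vectors (x east, y north, z up), v₁ plunges 35°→320° and v₂ plunges 54°→020°.
Cross product v₁ × v₂ gives the pole to the plane: n ∝ (0.191, 0.541, 0.417).
True dip = arccos(n_z / |n|) = arccos(0.5878) = 54.0°.
Dip direction = azimuth of (n_x, n_y) = atan2(0.191, 0.541) = 19°.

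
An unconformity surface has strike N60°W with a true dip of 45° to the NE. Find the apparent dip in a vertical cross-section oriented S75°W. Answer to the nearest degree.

35°

The section lies 45° from the strike.
tan(apparent dip) = tan 45° · sin 45° = 0.7071
apparent dip = arctan 0.7071 = 35.26°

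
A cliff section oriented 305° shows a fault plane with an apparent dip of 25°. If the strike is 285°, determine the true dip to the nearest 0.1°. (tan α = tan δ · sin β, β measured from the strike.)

53.7°

β = acute angle between strike 285° and section 305° = 20°.
tan(true dip) = tan 25° / sin 20° = 1.3634
true dip = arctan 1.3634 = 53.74°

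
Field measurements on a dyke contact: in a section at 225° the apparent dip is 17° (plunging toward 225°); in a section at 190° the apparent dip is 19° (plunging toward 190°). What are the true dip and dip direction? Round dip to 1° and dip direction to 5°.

Represent each trace as a vector plunging at its apparent dip toward its trend (east-north-up frame): v₁ = (-0.676, -0.676, -0.292), v₂ = (-0.164, -0.931, -0.326).
The plane normal is n = v₁ × v₂ ∝ (-0.052, -0.172, 0.519).
True dip = arccos(n_z / |n|) = arccos(0.9448) = 19.1°.
Dip direction = azimuth of (n_x, n_y) = atan2(-0.052, -0.172) = 197°.

true dip 19°, dip direction 195°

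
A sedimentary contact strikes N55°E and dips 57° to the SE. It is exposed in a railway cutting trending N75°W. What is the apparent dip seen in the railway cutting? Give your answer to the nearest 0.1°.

49.7°

The section lies 50° from the strike.
tan(apparent dip) = tan 57° · sin 50° = 1.1796
apparent dip = arctan 1.1796 = 49.71°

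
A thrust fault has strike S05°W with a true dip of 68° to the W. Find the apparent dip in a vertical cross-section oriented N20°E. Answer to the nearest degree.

The strike is S05°W and the section trends N20°E; the acute angle between them is β = 15°.
tan(apparent dip) = tan 68° · sin 15° = 0.6406
apparent dip = arctan 0.6406 = 32.64°

33°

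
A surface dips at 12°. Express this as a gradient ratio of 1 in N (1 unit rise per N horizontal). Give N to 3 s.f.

1 : N means tan θ = 1/N, so N = 1/tan 12° = 1/0.2126

1 in 4.70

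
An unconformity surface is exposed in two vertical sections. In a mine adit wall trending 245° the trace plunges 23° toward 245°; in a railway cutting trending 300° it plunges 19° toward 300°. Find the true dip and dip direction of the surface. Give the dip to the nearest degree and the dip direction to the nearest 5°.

Represent each trace as a vector plunging at its apparent dip toward its trend (east-north-up frame): v₁ = (-0.834, -0.389, -0.391), v₂ = (-0.819, 0.473, -0.326).
n = v₁ × v₂ = (-0.311, -0.048, 0.713) (taken with n_z > 0).
Dip δ = arctan(|n_h|/n_z) = arctan(0.315/0.713) = 23.8°.
Dip direction = atan2(-0.311, -0.048) = 261° (azimuth of n's horizontal projection).

true dip 24°, dip direction 260°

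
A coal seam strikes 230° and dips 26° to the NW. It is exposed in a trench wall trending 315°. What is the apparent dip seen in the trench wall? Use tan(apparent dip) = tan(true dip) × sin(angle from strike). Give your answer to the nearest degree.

The section lies 85° from the strike.
tan α = tan 26° × sin 85° = 0.4877 × 0.9962 = 0.4859
apparent dip = arctan 0.4859 = 25.91°

26°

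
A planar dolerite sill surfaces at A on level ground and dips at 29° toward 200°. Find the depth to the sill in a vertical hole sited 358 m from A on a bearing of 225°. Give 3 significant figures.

180 m

The hole lies 25° from the dip direction, so the down-dip offset is 358 × cos 25° = 324.46 m.
Depth = down-dip offset × tan(dip) = 324.46 × tan 29° = 324.46 × 0.5543
Depth = 179.85 m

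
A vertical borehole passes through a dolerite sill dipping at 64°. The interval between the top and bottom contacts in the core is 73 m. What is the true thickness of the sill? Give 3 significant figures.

True thickness t = h · cos(dip) = 73 × cos 64°
t = 73 × 0.4384 = 32.001 m

32.0 m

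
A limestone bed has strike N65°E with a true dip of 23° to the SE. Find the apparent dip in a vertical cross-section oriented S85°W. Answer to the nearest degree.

The strike is N65°E and the section trends S85°W; the acute angle between them is β = 20°.
tan(apparent dip) = tan 23° · sin 20° = 0.1452
α = arctan(0.1452) = 8.26°

8°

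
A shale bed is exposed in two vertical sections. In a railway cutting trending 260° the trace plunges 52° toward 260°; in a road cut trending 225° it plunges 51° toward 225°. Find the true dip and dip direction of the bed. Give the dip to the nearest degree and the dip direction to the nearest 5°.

true dip 53°, dip direction 245°

Each apparent-dip line lies in the plane. As unit vectors (x east, y north, z up), v₁ plunges 52°→260° and v₂ plunges 51°→225°.
Cross product v₁ × v₂ gives the pole to the plane: n ∝ (-0.268, -0.121, 0.222).
tan δ = √(n_x²+n_y²)/n_z = 0.293/0.222, so δ = 52.9°.
Dip direction = atan2(-0.268, -0.121) = 246° (azimuth of n's horizontal projection).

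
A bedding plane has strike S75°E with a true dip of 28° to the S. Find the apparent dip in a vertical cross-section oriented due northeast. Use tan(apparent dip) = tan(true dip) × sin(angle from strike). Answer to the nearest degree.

25°

The strike is S75°E and the section trends due northeast; the acute angle between them is β = 60°.
tan α = tan 28° × sin 60° = 0.5317 × 0.8660 = 0.4605
apparent dip = arctan 0.4605 = 24.72°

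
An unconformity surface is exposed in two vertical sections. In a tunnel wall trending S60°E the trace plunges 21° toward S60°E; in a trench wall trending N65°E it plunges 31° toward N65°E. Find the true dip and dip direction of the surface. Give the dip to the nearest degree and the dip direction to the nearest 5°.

true dip 31°, dip direction 070°

The two traces are lines in the plane: v₁ = (sin 120°·cos 21°, cos 120°·cos 21°, −sin 21°), v₂ = (sin 65°·cos 31°, cos 65°·cos 31°, −sin 31°).
n = v₁ × v₂ = (0.370, 0.138, 0.656) (taken with n_z > 0).
Dip δ = arctan(|n_h|/n_z) = arctan(0.395/0.656) = 31.1°.
Dip direction = azimuth of (n_x, n_y) = atan2(0.370, 0.138) = 70°.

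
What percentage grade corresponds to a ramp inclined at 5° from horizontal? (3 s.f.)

8.75%

grade % = 100 × tan 5° = 100 × 0.0875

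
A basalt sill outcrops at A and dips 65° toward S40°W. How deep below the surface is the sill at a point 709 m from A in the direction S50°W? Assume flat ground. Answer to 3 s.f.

The hole lies 10° from the dip direction, so the down-dip offset is 709 × cos 10° = 698.23 m.
Depth = down-dip offset × tan(dip) = 698.23 × tan 65° = 698.23 × 2.1445
Depth = 1497.36 m

1500 m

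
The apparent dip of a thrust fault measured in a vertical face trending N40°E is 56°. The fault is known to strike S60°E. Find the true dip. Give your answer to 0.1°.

β = acute angle between strike S60°E and section N40°E = 80°.
tan δ = tan α / sin β = tan 56° / sin 80° = 1.4826 / 0.9848 = 1.5054
true dip = arctan 1.5054 = 56.41°

56.4°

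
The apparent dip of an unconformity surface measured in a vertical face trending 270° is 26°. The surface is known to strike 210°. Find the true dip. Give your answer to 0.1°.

29.4°

β = acute angle between strike 210° and section 270° = 60°.
tan δ = tan α / sin β = tan 26° / sin 60° = 0.4877 / 0.8660 = 0.5632
true dip = arctan 0.5632 = 29.39°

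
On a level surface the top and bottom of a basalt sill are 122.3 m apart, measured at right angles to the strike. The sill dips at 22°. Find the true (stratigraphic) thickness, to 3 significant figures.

45.8 m

True thickness t = w · sin(dip) = 122.3 × sin 22°
t = 122.3 × 0.3746 = 45.814 m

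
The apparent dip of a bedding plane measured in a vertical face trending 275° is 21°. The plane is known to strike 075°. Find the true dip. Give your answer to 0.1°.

The section is 20° from the strike.
tan(true dip) = tan 21° / sin 20° = 1.1223
true dip = arctan 1.1223 = 48.30°

48.3°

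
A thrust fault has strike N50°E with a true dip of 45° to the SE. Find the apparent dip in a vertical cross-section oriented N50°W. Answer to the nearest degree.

The strike is N50°E and the section trends N50°W; the acute angle between them is β = 80°.
tan(apparent dip) = tan 45° · sin 80° = 0.9848
α = arctan(0.9848) = 44.56°

45°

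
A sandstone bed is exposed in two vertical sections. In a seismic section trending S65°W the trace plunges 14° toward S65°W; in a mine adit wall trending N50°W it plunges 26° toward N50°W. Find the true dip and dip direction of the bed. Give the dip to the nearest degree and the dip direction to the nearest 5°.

Represent each trace as a vector plunging at its apparent dip toward its trend (east-north-up frame): v₁ = (-0.879, -0.410, -0.242), v₂ = (-0.689, 0.578, -0.438).
The plane normal is n = v₁ × v₂ ∝ (-0.320, 0.219, 0.790).
True dip = arccos(n_z / |n|) = arccos(0.8980) = 26.1°.
Dip direction = azimuth of (n_x, n_y) = atan2(-0.320, 0.219) = 304°.

true dip 26°, dip direction 305°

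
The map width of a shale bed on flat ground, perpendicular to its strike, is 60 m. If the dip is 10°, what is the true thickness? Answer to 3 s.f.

10.4 m

True thickness t = w · sin(dip) = 60 × sin 10°
t = 60 × 0.1736 = 10.419 m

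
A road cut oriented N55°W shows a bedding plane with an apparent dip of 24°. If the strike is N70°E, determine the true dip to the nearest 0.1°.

28.5°

β = acute angle between strike N70°E and section N55°W = 55°.
tan δ = tan α / sin β = tan 24° / sin 55° = 0.4452 / 0.8192 = 0.5435
true dip = arctan 0.5435 = 28.53°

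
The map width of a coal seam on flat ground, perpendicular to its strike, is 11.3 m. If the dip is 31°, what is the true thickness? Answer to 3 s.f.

True thickness t = w · sin(dip) = 11.3 × sin 31°
t = 11.3 × 0.5150 = 5.820 m

5.82 m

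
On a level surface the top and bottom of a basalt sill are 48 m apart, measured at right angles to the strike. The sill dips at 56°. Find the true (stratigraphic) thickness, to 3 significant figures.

True thickness t = w · sin(dip) = 48 × sin 56°
t = 48 × 0.8290 = 39.794 m

39.8 m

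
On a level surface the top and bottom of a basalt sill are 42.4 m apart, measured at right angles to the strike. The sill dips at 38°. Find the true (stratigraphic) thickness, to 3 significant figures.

26.1 m

True thickness t = w · sin(dip) = 42.4 × sin 38°
t = 42.4 × 0.6157 = 26.104 m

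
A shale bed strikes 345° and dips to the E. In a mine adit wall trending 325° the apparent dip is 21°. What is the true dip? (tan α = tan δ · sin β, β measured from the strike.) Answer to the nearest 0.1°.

The section is 20° from the strike.
tan δ = tan α / sin β = tan 21° / sin 20° = 0.3839 / 0.3420 = 1.1223
δ = arctan(1.1223) = 48.30°

48.3°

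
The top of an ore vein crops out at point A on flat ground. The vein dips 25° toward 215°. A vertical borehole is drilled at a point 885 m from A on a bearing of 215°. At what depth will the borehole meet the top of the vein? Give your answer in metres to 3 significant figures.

The hole is directly down-dip from the outcrop, so the down-dip offset is 885 m.
Depth = down-dip offset × tan(dip) = 885.00 × tan 25° = 885.00 × 0.4663
Depth = 412.68 m

413 m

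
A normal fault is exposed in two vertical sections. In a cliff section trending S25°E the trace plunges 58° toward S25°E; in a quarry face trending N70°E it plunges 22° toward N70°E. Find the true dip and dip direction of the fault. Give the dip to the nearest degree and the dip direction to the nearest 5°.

Each apparent-dip line lies in the plane. As unit vectors (x east, y north, z up), v₁ plunges 58°→S25°E and v₂ plunges 22°→N70°E.
Cross product v₁ × v₂ gives the pole to the plane: n ∝ (0.449, -0.655, 0.489).
tan δ = √(n_x²+n_y²)/n_z = 0.794/0.489, so δ = 58.3°.
Dip direction = azimuth of (n_x, n_y) = atan2(0.449, -0.655) = 146°.

true dip 58°, dip direction 145°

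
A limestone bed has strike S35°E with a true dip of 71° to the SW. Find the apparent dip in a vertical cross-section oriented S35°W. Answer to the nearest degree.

The section lies 70° from the strike.
tan α = tan 71° × sin 70° = 2.9042 × 0.9397 = 2.7291
α = arctan(2.7291) = 69.88°

70°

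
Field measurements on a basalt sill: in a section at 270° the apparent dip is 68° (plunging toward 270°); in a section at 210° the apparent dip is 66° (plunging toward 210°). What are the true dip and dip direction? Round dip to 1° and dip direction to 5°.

The two traces are lines in the plane: v₁ = (sin 270°·cos 68°, cos 270°·cos 68°, −sin 68°), v₂ = (sin 210°·cos 66°, cos 210°·cos 66°, −sin 66°).
The plane normal is n = v₁ × v₂ ∝ (-0.327, -0.154, 0.132).
Dip δ = arctan(|n_h|/n_z) = arctan(0.361/0.132) = 69.9°.
Dip direction = azimuth of (n_x, n_y) = atan2(-0.327, -0.154) = 245°.

true dip 70°, dip direction 245°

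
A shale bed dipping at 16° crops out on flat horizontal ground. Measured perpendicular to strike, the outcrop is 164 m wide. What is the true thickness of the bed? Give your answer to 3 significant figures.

True thickness t = w · sin(dip) = 164 × sin 16°
t = 164 × 0.2756 = 45.205 m

45.2 m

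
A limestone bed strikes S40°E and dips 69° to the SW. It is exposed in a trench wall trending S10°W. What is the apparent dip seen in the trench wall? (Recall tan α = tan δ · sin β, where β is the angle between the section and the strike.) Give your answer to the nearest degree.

The strike is S40°E and the section trends S10°W; the acute angle between them is β = 50°.
tan(apparent dip) = tan 69° · sin 50° = 1.9956
α = arctan(1.9956) = 63.38°

63°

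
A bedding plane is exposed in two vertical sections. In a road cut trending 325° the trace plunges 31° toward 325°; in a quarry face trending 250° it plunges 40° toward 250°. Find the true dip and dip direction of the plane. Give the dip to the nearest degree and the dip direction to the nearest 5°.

true dip 43°, dip direction 275°

Represent each trace as a vector plunging at its apparent dip toward its trend (east-north-up frame): v₁ = (-0.492, 0.702, -0.515), v₂ = (-0.720, -0.262, -0.643).
Cross product v₁ × v₂ gives the pole to the plane: n ∝ (-0.586, 0.055, 0.634).
True dip = arccos(n_z / |n|) = arccos(0.7329) = 42.9°.
Dip direction = atan2(-0.586, 0.055) = 275° (azimuth of n's horizontal projection).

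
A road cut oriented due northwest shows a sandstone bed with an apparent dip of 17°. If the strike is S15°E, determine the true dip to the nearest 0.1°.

31.4°

β = acute angle between strike S15°E and section due northwest = 30°.
tan δ = tan α / sin β = tan 17° / sin 30° = 0.3057 / 0.5000 = 0.6115
true dip = arctan 0.6115 = 31.44°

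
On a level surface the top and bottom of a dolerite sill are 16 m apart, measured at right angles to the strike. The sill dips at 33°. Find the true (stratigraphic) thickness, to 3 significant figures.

True thickness t = w · sin(dip) = 16 × sin 33°
t = 16 × 0.5446 = 8.714 m

8.71 m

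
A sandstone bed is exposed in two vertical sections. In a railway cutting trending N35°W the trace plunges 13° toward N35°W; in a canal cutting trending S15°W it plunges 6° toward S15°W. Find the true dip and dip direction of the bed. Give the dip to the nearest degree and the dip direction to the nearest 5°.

Represent each trace as a vector plunging at its apparent dip toward its trend (east-north-up frame): v₁ = (-0.559, 0.798, -0.225), v₂ = (-0.257, -0.961, -0.105).
Cross product v₁ × v₂ gives the pole to the plane: n ∝ (-0.300, -0.001, 0.742).
tan δ = √(n_x²+n_y²)/n_z = 0.300/0.742, so δ = 22.0°.
Dip direction = azimuth of (n_x, n_y) = atan2(-0.300, -0.001) = 270°.

true dip 22°, dip direction 270°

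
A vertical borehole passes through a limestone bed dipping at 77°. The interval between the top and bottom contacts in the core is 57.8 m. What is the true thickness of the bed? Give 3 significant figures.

True thickness t = h · cos(dip) = 57.8 × cos 77°
t = 57.8 × 0.2250 = 13.002 m

13.0 m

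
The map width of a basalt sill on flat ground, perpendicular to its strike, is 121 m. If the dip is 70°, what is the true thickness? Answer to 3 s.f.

114 m

True thickness t = w · sin(dip) = 121 × sin 70°
t = 121 × 0.9397 = 113.703 m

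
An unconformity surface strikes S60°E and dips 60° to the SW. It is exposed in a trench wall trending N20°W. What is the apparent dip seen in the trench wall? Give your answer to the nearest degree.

Angle between strike (S60°E) and section (N20°W): β = 40°.
tan α = tan 60° × sin 40° = 1.7321 × 0.6428 = 1.1133
apparent dip = arctan 1.1133 = 48.07°

48°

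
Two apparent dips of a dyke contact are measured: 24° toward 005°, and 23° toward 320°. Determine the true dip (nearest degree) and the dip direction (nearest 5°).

true dip 25°, dip direction 345°

Represent each trace as a vector plunging at its apparent dip toward its trend (east-north-up frame): v₁ = (0.080, 0.910, -0.407), v₂ = (-0.592, 0.705, -0.391).
Cross product v₁ × v₂ gives the pole to the plane: n ∝ (-0.069, 0.272, 0.595).
tan δ = √(n_x²+n_y²)/n_z = 0.280/0.595, so δ = 25.2°.
Dip direction = azimuth of (n_x, n_y) = atan2(-0.069, 0.272) = 346°.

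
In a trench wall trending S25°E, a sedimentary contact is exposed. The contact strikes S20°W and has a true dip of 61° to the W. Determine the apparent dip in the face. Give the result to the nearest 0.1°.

The section lies 45° from the strike.
tan(apparent dip) = tan 61° · sin 45° = 1.2757
apparent dip = arctan 1.2757 = 51.91°

51.9°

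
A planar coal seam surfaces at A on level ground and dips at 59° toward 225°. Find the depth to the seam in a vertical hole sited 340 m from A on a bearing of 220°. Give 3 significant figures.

564 m

The hole lies 5° from the dip direction, so the down-dip offset is 340 × cos 5° = 338.71 m.
Depth = down-dip offset × tan(dip) = 338.71 × tan 59° = 338.71 × 1.6643
Depth = 563.70 m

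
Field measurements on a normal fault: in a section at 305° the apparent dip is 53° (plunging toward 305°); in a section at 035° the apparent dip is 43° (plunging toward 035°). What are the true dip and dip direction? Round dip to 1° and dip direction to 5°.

true dip 58°, dip direction 340°

Represent each trace as a vector plunging at its apparent dip toward its trend (east-north-up frame): v₁ = (-0.493, 0.345, -0.799), v₂ = (0.419, 0.599, -0.682).
n = v₁ × v₂ = (-0.243, 0.671, 0.440) (taken with n_z > 0).
Dip δ = arctan(|n_h|/n_z) = arctan(0.714/0.440) = 58.3°.
Dip direction = atan2(-0.243, 0.671) = 340° (azimuth of n's horizontal projection).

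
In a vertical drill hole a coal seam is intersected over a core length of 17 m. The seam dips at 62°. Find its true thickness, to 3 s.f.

7.98 m

True thickness t = h · cos(dip) = 17 × cos 62°
t = 17 × 0.4695 = 7.981 m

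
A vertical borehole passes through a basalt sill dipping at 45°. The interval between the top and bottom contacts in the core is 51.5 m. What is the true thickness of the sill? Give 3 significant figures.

36.4 m

True thickness t = h · cos(dip) = 51.5 × cos 45°
t = 51.5 × 0.7071 = 36.416 m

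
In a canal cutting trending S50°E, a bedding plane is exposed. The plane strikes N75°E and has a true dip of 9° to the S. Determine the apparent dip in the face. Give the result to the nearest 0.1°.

7.4°

Angle between strike (N75°E) and section (S50°E): β = 55°.
tan α = tan 9° × sin 55° = 0.1584 × 0.8192 = 0.1297
apparent dip = arctan 0.1297 = 7.39°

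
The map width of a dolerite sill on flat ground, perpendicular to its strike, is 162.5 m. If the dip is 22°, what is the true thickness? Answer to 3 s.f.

True thickness t = w · sin(dip) = 162.5 × sin 22°
t = 162.5 × 0.3746 = 60.874 m

60.9 m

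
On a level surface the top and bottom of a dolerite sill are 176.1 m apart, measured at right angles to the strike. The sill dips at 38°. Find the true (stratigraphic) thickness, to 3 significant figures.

108 m

True thickness t = w · sin(dip) = 176.1 × sin 38°
t = 176.1 × 0.6157 = 108.418 m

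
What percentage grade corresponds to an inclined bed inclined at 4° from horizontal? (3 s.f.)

grade % = 100 × tan 4° = 100 × 0.0699

6.99%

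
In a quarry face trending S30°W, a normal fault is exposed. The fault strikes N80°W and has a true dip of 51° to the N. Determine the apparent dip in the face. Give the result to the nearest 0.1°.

49.2°

The section lies 70° from the strike.
tan(apparent dip) = tan 51° · sin 70° = 1.1604
apparent dip = arctan 1.1604 = 49.25°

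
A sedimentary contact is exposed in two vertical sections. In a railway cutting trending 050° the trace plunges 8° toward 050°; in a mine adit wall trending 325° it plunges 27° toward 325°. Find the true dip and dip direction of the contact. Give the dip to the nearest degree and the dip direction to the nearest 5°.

true dip 27°, dip direction 335°

Represent each trace as a vector plunging at its apparent dip toward its trend (east-north-up frame): v₁ = (0.759, 0.637, -0.139), v₂ = (-0.511, 0.730, -0.454).
n = v₁ × v₂ = (-0.187, 0.416, 0.879) (taken with n_z > 0).
True dip = arccos(n_z / |n|) = arccos(0.8877) = 27.4°.
Dip direction = azimuth of (n_x, n_y) = atan2(-0.187, 0.416) = 336°.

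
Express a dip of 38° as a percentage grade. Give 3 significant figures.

grade % = 100 × tan 38° = 100 × 0.7813

78.1%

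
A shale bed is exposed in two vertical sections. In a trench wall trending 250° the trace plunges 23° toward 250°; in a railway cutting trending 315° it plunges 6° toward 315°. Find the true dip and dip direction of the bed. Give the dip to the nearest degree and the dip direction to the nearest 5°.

The two traces are lines in the plane: v₁ = (sin 250°·cos 23°, cos 250°·cos 23°, −sin 23°), v₂ = (sin 315°·cos 6°, cos 315°·cos 6°, −sin 6°).
Cross product v₁ × v₂ gives the pole to the plane: n ∝ (-0.308, -0.184, 0.830).
Dip δ = arctan(|n_h|/n_z) = arctan(0.359/0.830) = 23.4°.
Dip direction = atan2(-0.308, -0.184) = 239° (azimuth of n's horizontal projection).

true dip 23°, dip direction 240°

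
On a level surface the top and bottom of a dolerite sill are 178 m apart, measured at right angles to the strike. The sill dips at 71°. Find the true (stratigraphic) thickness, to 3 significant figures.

True thickness t = w · sin(dip) = 178 × sin 71°
t = 178 × 0.9455 = 168.302 m

168 m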